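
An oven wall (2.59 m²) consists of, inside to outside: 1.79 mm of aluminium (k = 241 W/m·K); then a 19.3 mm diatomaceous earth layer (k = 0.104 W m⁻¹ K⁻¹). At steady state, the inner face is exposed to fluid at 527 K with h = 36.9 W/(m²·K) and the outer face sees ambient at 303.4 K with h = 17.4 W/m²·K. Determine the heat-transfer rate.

Q = 2140 W

Resistance network (inner→outer):
  R_conv,in = 1/(hA) = 1/(36.9·2.59) = 0.01046 K/W
  R_aluminium = L/(kA) = 0.00179/(241·2.59) = 2.868×10^-6 K/W
  R_diatomaceous earth = L/(kA) = 0.0193/(0.104·2.59) = 0.07165 K/W
  R_conv,out = 1/(hA) = 1/(17.4·2.59) = 0.02219 K/W
ΣR = 0.01046 + 2.868×10^-6 + 0.07165 + 0.02219 = 0.1043 K/W
Q = ΔT/ΣR = (527 K − 303.4 K)/0.1043 = 2140 W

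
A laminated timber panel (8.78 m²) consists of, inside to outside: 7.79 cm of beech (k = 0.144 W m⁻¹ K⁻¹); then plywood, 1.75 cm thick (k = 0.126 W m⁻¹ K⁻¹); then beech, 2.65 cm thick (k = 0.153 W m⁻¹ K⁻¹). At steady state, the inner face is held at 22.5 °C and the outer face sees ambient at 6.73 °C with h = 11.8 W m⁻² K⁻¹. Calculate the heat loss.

Resistance network (inner→outer):
  R_beech = L/(kA) = 0.0779/(0.144·8.78) = 0.06161 K/W
  R_plywood = L/(kA) = 0.0175/(0.126·8.78) = 0.01582 K/W
  R_beech = L/(kA) = 0.0265/(0.153·8.78) = 0.01973 K/W
  R_conv,out = 1/(hA) = 1/(11.8·8.78) = 0.009652 K/W
ΣR = 0.06161 + 0.01582 + 0.01973 + 0.009652 = 0.1068 K/W
Q = ΔT/ΣR = (22.5 °C − 6.73 °C)/0.1068 = 148 W

Q = 148 W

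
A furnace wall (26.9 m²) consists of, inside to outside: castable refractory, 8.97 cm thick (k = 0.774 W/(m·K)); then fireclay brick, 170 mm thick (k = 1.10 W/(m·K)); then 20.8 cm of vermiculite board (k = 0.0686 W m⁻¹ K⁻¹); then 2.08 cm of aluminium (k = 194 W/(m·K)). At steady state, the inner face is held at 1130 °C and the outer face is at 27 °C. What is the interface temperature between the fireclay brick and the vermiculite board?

T = 1040 °C

Treat each layer as a resistance in series:
  R_castable refractory = L/(kA) = 0.0897/(0.774·26.9) = 0.004308 K/W
  R_fireclay brick = L/(kA) = 0.170/(1.10·26.9) = 0.005745 K/W
  R_vermiculite board = L/(kA) = 0.208/(0.0686·26.9) = 0.1127 K/W
  R_aluminium = L/(kA) = 0.0208/(194·26.9) = 3.986×10^-6 K/W
ΣR = 0.004308 + 0.005745 + 0.1127 + 3.986×10^-6 = 0.1228 K/W
Q = ΔT/ΣR = (1130 °C − 27 °C)/0.1228 = 8982 W
From the inner boundary to the fireclay brick/vermiculite board interface, ΣR_partial = 0.01005 K/W.
T_interface = T_in − Q·ΣR_partial = 1130 °C − (8982)(0.01005) = 1040 °C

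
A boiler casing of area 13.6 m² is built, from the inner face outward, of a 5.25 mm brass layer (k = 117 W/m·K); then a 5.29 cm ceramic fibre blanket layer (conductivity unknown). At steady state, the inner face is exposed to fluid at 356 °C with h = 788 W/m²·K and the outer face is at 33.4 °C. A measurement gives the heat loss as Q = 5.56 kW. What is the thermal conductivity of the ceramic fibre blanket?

k = 0.0672 W/m·K

ΣR = ΔT/Q = |356 − 33.4|/5560 = 0.05802 K/W
Known resistances:
  R_conv,in = 1/(hA) = 1/(788·13.6) = 9.331×10^-5 K/W
  R_brass = L/(kA) = 0.00525/(117·13.6) = 3.299×10^-6 K/W
R_ceramic fibre blanket = ΣR − ΣR_known = 0.05802 − 9.661×10^-5 = 0.05792 K/W
L/(kA) = 0.05792 ⇒ k = 0.0529/(0.05792·13.6) = 0.0672 W/m·K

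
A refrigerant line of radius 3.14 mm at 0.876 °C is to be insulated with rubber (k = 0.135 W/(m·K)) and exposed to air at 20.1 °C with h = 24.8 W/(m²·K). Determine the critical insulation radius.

r_cr = 0.544 cm

For a cylinder, r_cr = k_ins/h = 0.135/24.8 = 0.00544 m = 0.544 cm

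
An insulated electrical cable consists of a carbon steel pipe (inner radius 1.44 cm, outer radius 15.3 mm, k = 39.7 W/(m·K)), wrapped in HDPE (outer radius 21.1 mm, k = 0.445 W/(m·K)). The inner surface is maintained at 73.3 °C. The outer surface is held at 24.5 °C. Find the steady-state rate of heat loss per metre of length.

Q' = 424 W/m

Treat each layer as a resistance in series:
  R'_carbon steel = ln(0.0153/0.0144)/(2πk) = 0.06062/(2π·39.7) = 2.430×10^-4 m·K/W
  R'_HDPE = ln(0.0211/0.0153)/(2πk) = 0.3214/(2π·0.445) = 0.1150 m·K/W
ΣR = 2.430×10^-4 + 0.1150 = 0.1152 m·K/W
Q' = ΔT/ΣR = (73.3 °C − 24.5 °C)/0.1152 = 424 W/m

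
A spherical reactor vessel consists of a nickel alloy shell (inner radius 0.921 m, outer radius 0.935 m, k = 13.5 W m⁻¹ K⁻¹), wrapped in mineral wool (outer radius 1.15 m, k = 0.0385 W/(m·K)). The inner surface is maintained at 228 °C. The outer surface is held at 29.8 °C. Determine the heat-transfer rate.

Resistance network (inner→outer):
  R_nickel alloy = (1/0.921 − 1/0.935)/(4πk) = 0.01626/(4π·13.5) = 9.583×10^-5 K/W
  R_mineral wool = (1/0.935 − 1/1.15)/(4πk) = 0.2000/(4π·0.0385) = 0.4133 K/W
ΣR = 9.583×10^-5 + 0.4133 = 0.4134 K/W
Q = ΔT/ΣR = (228 °C − 29.8 °C)/0.4134 = 479 W

Q = 479 W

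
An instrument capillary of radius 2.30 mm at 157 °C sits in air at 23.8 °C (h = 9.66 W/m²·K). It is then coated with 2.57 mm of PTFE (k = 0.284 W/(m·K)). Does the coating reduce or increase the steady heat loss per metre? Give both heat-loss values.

increases: 18.6 → 35.0 W/m

Critical radius for a cylinder: r_cr = k/h = 0.0294 m = 2.94 cm.
Outer radius after coating: r₂ = 0.00230 + 0.00257 = 0.00487 m.
Since r₁ < r_cr and r₂ ≤ r_cr, the coating moves toward the maximum at r_cr — heat loss rises.
Bare: R = 1/(2πr₁h) = 7.163 m·K/W; Q = 133.2/7.163 = 18.6 W/m.
Coated: R = R_cond + R_conv = 3.804 m·K/W; Q = 133.2/3.804 = 35.0 W/m.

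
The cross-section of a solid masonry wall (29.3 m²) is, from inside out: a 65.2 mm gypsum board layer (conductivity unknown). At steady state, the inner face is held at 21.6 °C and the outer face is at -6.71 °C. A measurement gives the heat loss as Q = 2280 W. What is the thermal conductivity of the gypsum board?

ΣR = ΔT/Q = |21.6 − -6.71|/2280 = 0.01242 K/W
L/(kA) = 0.01242 ⇒ k = 0.0652/(0.01242·29.3) = 0.179 W/m·K

k = 0.179 W/m·K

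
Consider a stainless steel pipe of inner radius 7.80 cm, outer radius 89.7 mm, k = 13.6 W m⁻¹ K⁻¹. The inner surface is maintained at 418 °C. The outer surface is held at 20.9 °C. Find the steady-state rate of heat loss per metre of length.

Q' = 243 kW/m

Q' = 2πk·ΔT/ln(r₂/r₁) = 2π × 13.6 × 397.1 / ln(0.0897/0.0780) = 2.43×10^5 W/m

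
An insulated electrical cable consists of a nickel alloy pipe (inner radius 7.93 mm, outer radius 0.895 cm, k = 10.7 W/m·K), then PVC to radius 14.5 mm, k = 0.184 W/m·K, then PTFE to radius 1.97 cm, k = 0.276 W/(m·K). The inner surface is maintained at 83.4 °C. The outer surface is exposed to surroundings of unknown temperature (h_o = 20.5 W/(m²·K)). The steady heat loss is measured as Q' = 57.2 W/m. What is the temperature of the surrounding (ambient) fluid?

Series resistances:
  R'_nickel alloy = ln(0.00895/0.00793)/(2πk) = 0.1210/(2π·10.7) = 0.001800 m·K/W
  R'_PVC = ln(0.0145/0.00895)/(2πk) = 0.4825/(2π·0.184) = 0.4173 m·K/W
  R'_PTFE = ln(0.0197/0.0145)/(2πk) = 0.3065/(2π·0.276) = 0.1767 m·K/W
  R'_conv,out = 1/(2πr h) = 1/(2π·0.0197·20.5) = 0.3941 m·K/W
ΣR = 0.9900 m·K/W
ΔT = Q'·ΣR = 57.2 × 0.9900 = 56.63 K
Heat flows outward, so T_out = T_in − ΔT = 83.4 − 56.63 = 26.8 °C

T_out = 26.8 °C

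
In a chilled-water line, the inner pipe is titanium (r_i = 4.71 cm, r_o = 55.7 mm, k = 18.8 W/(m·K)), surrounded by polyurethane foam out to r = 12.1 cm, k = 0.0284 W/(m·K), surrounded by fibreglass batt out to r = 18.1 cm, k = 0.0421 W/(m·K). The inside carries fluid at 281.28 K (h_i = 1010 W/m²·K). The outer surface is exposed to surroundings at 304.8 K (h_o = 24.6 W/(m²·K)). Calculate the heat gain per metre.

Series thermal resistances, inner to outer:
  R'_conv,in = 1/(2πr h) = 1/(2π·0.0471·1010) = 0.003346 m·K/W
  R'_titanium = ln(0.0557/0.0471)/(2πk) = 0.1677/(2π·18.8) = 0.001420 m·K/W
  R'_polyurethane foam = ln(0.121/0.0557)/(2πk) = 0.7758/(2π·0.0284) = 4.348 m·K/W
  R'_fibreglass batt = ln(0.181/0.121)/(2πk) = 0.4027/(2π·0.0421) = 1.522 m·K/W
  R'_conv,out = 1/(2πr h) = 1/(2π·0.181·24.6) = 0.03574 m·K/W
ΣR = 0.003346 + 0.001420 + 4.348 + 1.522 + 0.03574 = 5.911 m·K/W
Q' = ΔT/ΣR = (281.28 K − 304.8 K)/5.911 = -3.98 W/m
(Negative Q' ⇒ heat flows inward; heat gain = 3.98 W/m.)

Q' = 3.98 W/m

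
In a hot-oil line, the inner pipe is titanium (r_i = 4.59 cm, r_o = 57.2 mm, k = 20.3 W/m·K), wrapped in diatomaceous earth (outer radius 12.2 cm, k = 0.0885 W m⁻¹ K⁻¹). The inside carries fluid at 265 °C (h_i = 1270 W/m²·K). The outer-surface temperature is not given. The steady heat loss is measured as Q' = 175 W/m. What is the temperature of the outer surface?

T_out = 25.8 °C

Sum the resistances:
  R'_conv,in = 1/(2πr h) = 1/(2π·0.0459·1270) = 0.002730 m·K/W
  R'_titanium = ln(0.0572/0.0459)/(2πk) = 0.2201/(2π·20.3) = 0.001726 m·K/W
  R'_diatomaceous earth = ln(0.122/0.0572)/(2πk) = 0.7575/(2π·0.0885) = 1.362 m·K/W
ΣR = 1.367 m·K/W
ΔT = Q'·ΣR = 175 × 1.367 = 239.2 K
Heat flows outward, so T_out = T_in − ΔT = 265 − 239.2 = 25.8 °C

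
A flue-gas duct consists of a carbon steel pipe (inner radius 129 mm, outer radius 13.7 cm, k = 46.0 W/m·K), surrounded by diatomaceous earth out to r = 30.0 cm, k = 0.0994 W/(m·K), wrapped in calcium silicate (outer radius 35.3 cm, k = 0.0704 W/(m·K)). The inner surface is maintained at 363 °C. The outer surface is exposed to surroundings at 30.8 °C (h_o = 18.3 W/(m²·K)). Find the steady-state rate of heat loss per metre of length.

Q' = 202 W/m

Series thermal resistances, inner to outer:
  R'_carbon steel = ln(0.137/0.129)/(2πk) = 0.06017/(2π·46.0) = 2.082×10^-4 m·K/W
  R'_diatomaceous earth = ln(0.300/0.137)/(2πk) = 0.7838/(2π·0.0994) = 1.255 m·K/W
  R'_calcium silicate = ln(0.353/0.300)/(2πk) = 0.1627/(2π·0.0704) = 0.3678 m·K/W
  R'_conv,out = 1/(2πr h) = 1/(2π·0.353·18.3) = 0.02464 m·K/W
ΣR = 2.082×10^-4 + 1.255 + 0.3678 + 0.02464 = 1.648 m·K/W
Q' = ΔT/ΣR = (363 °C − 30.8 °C)/1.648 = 202 W/m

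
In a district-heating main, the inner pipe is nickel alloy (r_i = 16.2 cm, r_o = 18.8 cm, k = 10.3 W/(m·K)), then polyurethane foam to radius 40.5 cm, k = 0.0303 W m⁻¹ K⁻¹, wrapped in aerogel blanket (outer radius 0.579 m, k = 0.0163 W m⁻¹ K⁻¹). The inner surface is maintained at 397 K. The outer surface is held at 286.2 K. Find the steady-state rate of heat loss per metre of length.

Q' = 14.7 W/m

Resistance network (inner→outer):
  R'_nickel alloy = ln(0.188/0.162)/(2πk) = 0.1488/(2π·10.3) = 0.002300 m·K/W
  R'_polyurethane foam = ln(0.405/0.188)/(2πk) = 0.7674/(2π·0.0303) = 4.031 m·K/W
  R'_aerogel blanket = ln(0.579/0.405)/(2πk) = 0.3574/(2π·0.0163) = 3.490 m·K/W
ΣR = 0.002300 + 4.031 + 3.490 = 7.523 m·K/W
Q' = ΔT/ΣR = (397 K − 286.2 K)/7.523 = 14.7 W/m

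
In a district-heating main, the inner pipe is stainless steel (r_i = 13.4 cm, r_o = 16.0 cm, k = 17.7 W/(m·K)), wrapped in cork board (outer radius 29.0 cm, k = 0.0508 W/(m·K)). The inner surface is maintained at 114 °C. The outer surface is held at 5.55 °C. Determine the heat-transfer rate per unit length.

Series thermal resistances, inner to outer:
  R'_stainless steel = ln(0.160/0.134)/(2πk) = 0.1773/(2π·17.7) = 0.001595 m·K/W
  R'_cork board = ln(0.290/0.160)/(2πk) = 0.5947/(2π·0.0508) = 1.863 m·K/W
ΣR = 0.001595 + 1.863 = 1.865 m·K/W
Q' = ΔT/ΣR = (114 °C − 5.55 °C)/1.865 = 58.2 W/m

Q' = 58.2 W/m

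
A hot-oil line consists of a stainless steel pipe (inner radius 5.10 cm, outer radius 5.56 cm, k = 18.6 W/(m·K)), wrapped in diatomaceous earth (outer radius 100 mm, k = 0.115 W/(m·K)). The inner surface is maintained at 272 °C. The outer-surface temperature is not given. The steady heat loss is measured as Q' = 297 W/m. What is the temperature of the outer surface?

T_out = 30.5 °C

Series resistances:
  R'_stainless steel = ln(0.0556/0.0510)/(2πk) = 0.08636/(2π·18.6) = 7.389×10^-4 m·K/W
  R'_diatomaceous earth = ln(0.100/0.0556)/(2πk) = 0.5870/(2π·0.115) = 0.8124 m·K/W
ΣR = 0.8131 m·K/W
ΔT = Q'·ΣR = 297 × 0.8131 = 241.5 K
Heat flows outward, so T_out = T_in − ΔT = 272 − 241.5 = 30.5 °C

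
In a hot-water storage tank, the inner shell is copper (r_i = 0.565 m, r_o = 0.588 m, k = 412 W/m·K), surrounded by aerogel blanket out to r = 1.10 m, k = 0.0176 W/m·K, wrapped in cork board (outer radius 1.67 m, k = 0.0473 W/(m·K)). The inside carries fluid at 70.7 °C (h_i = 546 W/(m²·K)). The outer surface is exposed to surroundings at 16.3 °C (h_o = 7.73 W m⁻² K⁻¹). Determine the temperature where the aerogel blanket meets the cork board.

T = 23.3 °C

Treat each layer as a resistance in series:
  R_conv,in = 1/(4πr²h) = 1/(4π·0.565²·546) = 4.566×10^-4 K/W
  R_copper = (1/0.565 − 1/0.588)/(4πk) = 0.06923/(4π·412) = 1.337×10^-5 K/W
  R_aerogel blanket = (1/0.588 − 1/1.10)/(4πk) = 0.7916/(4π·0.0176) = 3.579 K/W
  R_cork board = (1/1.10 − 1/1.67)/(4πk) = 0.3103/(4π·0.0473) = 0.5220 K/W
  R_conv,out = 1/(4πr²h) = 1/(4π·1.67²·7.73) = 0.003691 K/W
ΣR = 4.566×10^-4 + 1.337×10^-5 + 3.579 + 0.5220 + 0.003691 = 4.105 K/W
Q = ΔT/ΣR = (70.7 °C − 16.3 °C)/4.105 = 13.25 W
From the inner boundary to the aerogel blanket/cork board interface, ΣR_partial = 3.579 K/W.
T_interface = T_in − Q·ΣR_partial = 70.7 °C − (13.25)(3.579) = 23.3 °C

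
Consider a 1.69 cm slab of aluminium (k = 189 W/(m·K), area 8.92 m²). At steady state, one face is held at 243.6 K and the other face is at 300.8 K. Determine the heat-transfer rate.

Q = 5.71×10^6 W

Q = kA·ΔT/L = 189 × 8.92 × |243.6 K − 300.8 K| / 0.0169 = 5.71×10^6 W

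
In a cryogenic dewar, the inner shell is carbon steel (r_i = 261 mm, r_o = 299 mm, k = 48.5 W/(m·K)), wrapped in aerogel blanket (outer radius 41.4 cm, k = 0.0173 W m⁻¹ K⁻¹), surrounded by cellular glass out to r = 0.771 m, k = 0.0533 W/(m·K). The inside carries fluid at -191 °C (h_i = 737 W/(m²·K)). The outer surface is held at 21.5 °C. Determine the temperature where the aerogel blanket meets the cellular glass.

Resistance network (inner→outer):
  R_conv,in = 1/(4πr²h) = 1/(4π·0.261²·737) = 0.001585 K/W
  R_carbon steel = (1/0.261 − 1/0.299)/(4πk) = 0.4869/(4π·48.5) = 7.990×10^-4 K/W
  R_aerogel blanket = (1/0.299 − 1/0.414)/(4πk) = 0.9290/(4π·0.0173) = 4.273 K/W
  R_cellular glass = (1/0.414 − 1/0.771)/(4πk) = 1.118/(4π·0.0533) = 1.670 K/W
ΣR = 0.001585 + 7.990×10^-4 + 4.273 + 1.670 = 5.945 K/W
Q = ΔT/ΣR = (-191 °C − 21.5 °C)/5.945 = -35.74 W
From the inner boundary to the aerogel blanket/cellular glass interface, ΣR_partial = 4.275 K/W.
T_interface = T_in − Q·ΣR_partial = -191 °C − (-35.74)(4.275) = -38.2 °C

T = -38.2 °C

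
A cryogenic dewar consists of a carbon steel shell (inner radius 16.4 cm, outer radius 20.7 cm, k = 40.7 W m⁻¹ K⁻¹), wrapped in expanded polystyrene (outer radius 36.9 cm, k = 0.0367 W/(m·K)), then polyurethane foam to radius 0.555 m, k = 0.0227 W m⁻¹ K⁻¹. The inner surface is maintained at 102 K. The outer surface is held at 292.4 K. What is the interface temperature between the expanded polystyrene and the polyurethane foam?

T = 214.5 K

Treat each layer as a resistance in series:
  R_carbon steel = (1/0.164 − 1/0.207)/(4πk) = 1.267/(4π·40.7) = 0.002477 K/W
  R_expanded polystyrene = (1/0.207 − 1/0.369)/(4πk) = 2.121/(4π·0.0367) = 4.599 K/W
  R_polyurethane foam = (1/0.369 − 1/0.555)/(4πk) = 0.9082/(4π·0.0227) = 3.184 K/W
ΣR = 0.002477 + 4.599 + 3.184 = 7.785 K/W
Q = ΔT/ΣR = (102 K − 292.4 K)/7.785 = -24.46 W
From the inner boundary to the expanded polystyrene/polyurethane foam interface, ΣR_partial = 4.601 K/W.
T_interface = T_in − Q·ΣR_partial = 102 K − (-24.46)(4.601) = 214.5 K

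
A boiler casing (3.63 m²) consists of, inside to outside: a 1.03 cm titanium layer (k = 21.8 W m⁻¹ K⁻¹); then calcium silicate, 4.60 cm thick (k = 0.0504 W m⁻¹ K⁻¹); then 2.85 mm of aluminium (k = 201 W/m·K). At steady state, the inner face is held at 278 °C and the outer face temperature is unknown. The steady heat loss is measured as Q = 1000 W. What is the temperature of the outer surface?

T_out = 26.4 °C

Sum the resistances:
  R_titanium = L/(kA) = 0.0103/(21.8·3.63) = 1.302×10^-4 K/W
  R_calcium silicate = L/(kA) = 0.0460/(0.0504·3.63) = 0.2514 K/W
  R_aluminium = L/(kA) = 0.00285/(201·3.63) = 3.906×10^-6 K/W
ΣR = 0.2516 K/W
ΔT = Q·ΣR = 1000 × 0.2516 = 251.6 K
Heat flows outward, so T_out = T_in − ΔT = 278 − 251.6 = 26.4 °C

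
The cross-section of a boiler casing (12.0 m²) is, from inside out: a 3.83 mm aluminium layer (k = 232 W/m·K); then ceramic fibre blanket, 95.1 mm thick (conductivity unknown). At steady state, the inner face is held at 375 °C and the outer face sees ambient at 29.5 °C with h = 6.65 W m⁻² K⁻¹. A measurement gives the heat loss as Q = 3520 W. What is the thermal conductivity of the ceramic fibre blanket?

k = 0.0926 W/m·K

ΣR = ΔT/Q = |375 − 29.5|/3520 = 0.09815 K/W
Known resistances:
  R_aluminium = L/(kA) = 0.00383/(232·12.0) = 1.376×10^-6 K/W
  R_conv,out = 1/(hA) = 1/(6.65·12.0) = 0.01253 K/W
R_ceramic fibre blanket = ΣR − ΣR_known = 0.09815 − 0.01253 = 0.08562 K/W
L/(kA) = 0.08562 ⇒ k = 0.0951/(0.08562·12.0) = 0.0926 W/m·K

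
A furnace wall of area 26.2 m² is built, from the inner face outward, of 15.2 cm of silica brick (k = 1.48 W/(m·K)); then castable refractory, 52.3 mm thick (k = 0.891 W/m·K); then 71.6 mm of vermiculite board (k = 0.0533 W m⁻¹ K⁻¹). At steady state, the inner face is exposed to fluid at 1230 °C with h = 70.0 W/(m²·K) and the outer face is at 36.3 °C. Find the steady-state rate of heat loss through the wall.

Q = 20600 W

Series thermal resistances, inner to outer:
  R_conv,in = 1/(hA) = 1/(70.0·26.2) = 5.453×10^-4 K/W
  R_silica brick = L/(kA) = 0.152/(1.48·26.2) = 0.003920 K/W
  R_castable refractory = L/(kA) = 0.0523/(0.891·26.2) = 0.002240 K/W
  R_vermiculite board = L/(kA) = 0.0716/(0.0533·26.2) = 0.05127 K/W
ΣR = 5.453×10^-4 + 0.003920 + 0.002240 + 0.05127 = 0.05798 K/W
Q = ΔT/ΣR = (1230 °C − 36.3 °C)/0.05798 = 20600 W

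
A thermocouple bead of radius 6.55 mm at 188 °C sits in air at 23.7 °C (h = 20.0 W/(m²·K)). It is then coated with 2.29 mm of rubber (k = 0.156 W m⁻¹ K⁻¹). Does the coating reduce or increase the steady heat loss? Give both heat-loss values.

Critical radius for a sphere: r_cr = 2k/h = 0.0156 m = 1.56 cm.
Outer radius after coating: r₂ = 0.00655 + 0.00229 = 0.00884 m.
Since r₁ < r_cr and r₂ ≤ r_cr, the coating moves toward the maximum at r_cr — heat loss rises.
Bare: R = 1/(4πr₁²h) = 92.74 K/W; Q = 164.3/92.74 = 1.77 W.
Coated: R = R_cond + R_conv = 71.09 K/W; Q = 164.3/71.09 = 2.31 W.

increases: 1.77 → 2.31 W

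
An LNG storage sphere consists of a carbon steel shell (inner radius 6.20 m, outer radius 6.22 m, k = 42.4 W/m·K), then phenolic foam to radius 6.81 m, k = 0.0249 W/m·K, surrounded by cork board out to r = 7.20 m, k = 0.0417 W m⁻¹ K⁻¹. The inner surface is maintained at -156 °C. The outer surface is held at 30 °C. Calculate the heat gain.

Series thermal resistances, inner to outer:
  R_carbon steel = (1/6.20 − 1/6.22)/(4πk) = 5.186×10^-4/(4π·42.4) = 9.734×10^-7 K/W
  R_phenolic foam = (1/6.22 − 1/6.81)/(4πk) = 0.01393/(4π·0.0249) = 0.04451 K/W
  R_cork board = (1/6.81 − 1/7.20)/(4πk) = 0.007954/(4π·0.0417) = 0.01518 K/W
ΣR = 9.734×10^-7 + 0.04451 + 0.01518 = 0.05969 K/W
Q = ΔT/ΣR = (-156 °C − 30 °C)/0.05969 = -3120 W
(Negative Q ⇒ heat flows inward; heat gain = 3120 W.)

Q = 3.12 kW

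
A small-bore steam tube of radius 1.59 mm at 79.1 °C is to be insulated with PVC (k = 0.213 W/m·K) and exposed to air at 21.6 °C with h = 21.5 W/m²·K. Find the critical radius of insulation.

For a cylinder, r_cr = k_ins/h = 0.213/21.5 = 0.00991 m = 0.991 cm

r_cr = 0.991 cm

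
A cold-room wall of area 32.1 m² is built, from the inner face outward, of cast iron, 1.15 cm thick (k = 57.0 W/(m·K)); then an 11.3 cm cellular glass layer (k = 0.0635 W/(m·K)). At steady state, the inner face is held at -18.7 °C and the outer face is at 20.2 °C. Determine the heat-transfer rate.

Resistance network (inner→outer):
  R_cast iron = L/(kA) = 0.0115/(57.0·32.1) = 6.285×10^-6 K/W
  R_cellular glass = L/(kA) = 0.113/(0.0635·32.1) = 0.05544 K/W
ΣR = 6.285×10^-6 + 0.05544 = 0.05545 K/W
Q = ΔT/ΣR = (-18.7 °C − 20.2 °C)/0.05545 = -702 W
(Negative Q ⇒ heat flows inward; heat gain = 702 W.)

Q = 702 W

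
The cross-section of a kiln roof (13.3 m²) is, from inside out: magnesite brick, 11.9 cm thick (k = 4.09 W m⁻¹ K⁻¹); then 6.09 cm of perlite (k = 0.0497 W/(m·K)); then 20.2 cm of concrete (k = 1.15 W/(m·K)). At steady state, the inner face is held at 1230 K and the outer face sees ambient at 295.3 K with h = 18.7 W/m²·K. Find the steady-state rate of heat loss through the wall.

Treat each layer as a resistance in series:
  R_magnesite brick = L/(kA) = 0.119/(4.09·13.3) = 0.002188 K/W
  R_perlite = L/(kA) = 0.0609/(0.0497·13.3) = 0.09213 K/W
  R_concrete = L/(kA) = 0.202/(1.15·13.3) = 0.01321 K/W
  R_conv,out = 1/(hA) = 1/(18.7·13.3) = 0.004021 K/W
ΣR = 0.002188 + 0.09213 + 0.01321 + 0.004021 = 0.1115 K/W
Q = ΔT/ΣR = (1230 K − 295.3 K)/0.1115 = 8380 W

Q = 8380 W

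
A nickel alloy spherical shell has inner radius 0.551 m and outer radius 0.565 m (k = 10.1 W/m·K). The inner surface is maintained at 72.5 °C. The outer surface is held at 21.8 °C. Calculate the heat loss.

Q = 143 kW

Q = 4πk·ΔT/(1/r₁ − 1/r₂) = 4π × 10.1 × 50.7 / (1/0.551 − 1/0.565) = 1.43×10^5 W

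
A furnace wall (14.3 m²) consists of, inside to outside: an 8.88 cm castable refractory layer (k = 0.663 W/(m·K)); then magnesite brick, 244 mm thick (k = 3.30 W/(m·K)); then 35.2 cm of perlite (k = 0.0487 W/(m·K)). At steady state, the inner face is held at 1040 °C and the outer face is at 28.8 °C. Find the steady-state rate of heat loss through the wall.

Treat each layer as a resistance in series:
  R_castable refractory = L/(kA) = 0.0888/(0.663·14.3) = 0.009366 K/W
  R_magnesite brick = L/(kA) = 0.244/(3.30·14.3) = 0.005171 K/W
  R_perlite = L/(kA) = 0.352/(0.0487·14.3) = 0.5054 K/W
ΣR = 0.009366 + 0.005171 + 0.5054 = 0.5199 K/W
Q = ΔT/ΣR = (1040 °C − 28.8 °C)/0.5199 = 1940 W

Q = 1940 W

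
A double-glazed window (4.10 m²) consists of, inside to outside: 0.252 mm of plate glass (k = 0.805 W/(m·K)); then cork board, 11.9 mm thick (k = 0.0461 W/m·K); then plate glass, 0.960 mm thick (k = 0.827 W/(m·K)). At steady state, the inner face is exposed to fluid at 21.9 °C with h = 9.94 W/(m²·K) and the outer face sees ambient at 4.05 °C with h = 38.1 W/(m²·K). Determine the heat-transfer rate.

Series thermal resistances, inner to outer:
  R_conv,in = 1/(hA) = 1/(9.94·4.10) = 0.02454 K/W
  R_plate glass = L/(kA) = 2.52×10^-4/(0.805·4.10) = 7.635×10^-5 K/W
  R_cork board = L/(kA) = 0.0119/(0.0461·4.10) = 0.06296 K/W
  R_plate glass = L/(kA) = 9.60×10^-4/(0.827·4.10) = 2.831×10^-4 K/W
  R_conv,out = 1/(hA) = 1/(38.1·4.10) = 0.006402 K/W
ΣR = 0.02454 + 7.635×10^-5 + 0.06296 + 2.831×10^-4 + 0.006402 = 0.09426 K/W
Q = ΔT/ΣR = (21.9 °C − 4.05 °C)/0.09426 = 189 W

Q = 189 W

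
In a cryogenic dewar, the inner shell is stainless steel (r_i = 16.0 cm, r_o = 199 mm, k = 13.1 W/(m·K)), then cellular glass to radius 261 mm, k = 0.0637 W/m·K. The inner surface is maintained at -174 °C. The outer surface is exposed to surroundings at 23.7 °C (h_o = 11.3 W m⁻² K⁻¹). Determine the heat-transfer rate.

Treat each layer as a resistance in series:
  R_stainless steel = (1/0.160 − 1/0.199)/(4πk) = 1.225/(4π·13.1) = 0.007441 K/W
  R_cellular glass = (1/0.199 − 1/0.261)/(4πk) = 1.194/(4π·0.0637) = 1.491 K/W
  R_conv,out = 1/(4πr²h) = 1/(4π·0.261²·11.3) = 0.1034 K/W
ΣR = 0.007441 + 1.491 + 0.1034 = 1.602 K/W
Q = ΔT/ΣR = (-174 °C − 23.7 °C)/1.602 = -123 W
(Negative Q ⇒ heat flows inward; heat gain = 123 W.)

Q = 123 W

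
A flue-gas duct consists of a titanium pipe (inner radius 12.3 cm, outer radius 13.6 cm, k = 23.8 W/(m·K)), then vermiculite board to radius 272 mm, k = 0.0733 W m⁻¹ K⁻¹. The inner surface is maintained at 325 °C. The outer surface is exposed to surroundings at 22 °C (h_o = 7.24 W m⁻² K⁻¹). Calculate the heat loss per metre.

Q' = 191 W/m

Resistance network (inner→outer):
  R'_titanium = ln(0.136/0.123)/(2πk) = 0.1005/(2π·23.8) = 6.719×10^-4 m·K/W
  R'_vermiculite board = ln(0.272/0.136)/(2πk) = 0.6931/(2π·0.0733) = 1.505 m·K/W
  R'_conv,out = 1/(2πr h) = 1/(2π·0.272·7.24) = 0.08082 m·K/W
ΣR = 6.719×10^-4 + 1.505 + 0.08082 = 1.586 m·K/W
Q' = ΔT/ΣR = (325 °C − 22 °C)/1.586 = 191 W/m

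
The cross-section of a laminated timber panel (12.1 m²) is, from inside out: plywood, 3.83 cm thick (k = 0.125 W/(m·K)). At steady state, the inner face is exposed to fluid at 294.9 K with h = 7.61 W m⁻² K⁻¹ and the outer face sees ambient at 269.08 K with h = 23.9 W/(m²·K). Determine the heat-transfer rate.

Q = 651 W

Series thermal resistances, inner to outer:
  R_conv,in = 1/(hA) = 1/(7.61·12.1) = 0.01086 K/W
  R_plywood = L/(kA) = 0.0383/(0.125·12.1) = 0.02532 K/W
  R_conv,out = 1/(hA) = 1/(23.9·12.1) = 0.003458 K/W
ΣR = 0.01086 + 0.02532 + 0.003458 = 0.03964 K/W
Q = ΔT/ΣR = (294.9 K − 269.08 K)/0.03964 = 651 W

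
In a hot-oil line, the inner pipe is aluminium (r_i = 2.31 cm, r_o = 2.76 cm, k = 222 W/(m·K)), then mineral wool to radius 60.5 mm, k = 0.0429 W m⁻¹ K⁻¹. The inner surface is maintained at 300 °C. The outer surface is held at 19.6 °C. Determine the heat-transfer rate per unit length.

Series thermal resistances, inner to outer:
  R'_aluminium = ln(0.0276/0.0231)/(2πk) = 0.1780/(2π·222) = 1.276×10^-4 m·K/W
  R'_mineral wool = ln(0.0605/0.0276)/(2πk) = 0.7848/(2π·0.0429) = 2.912 m·K/W
ΣR = 1.276×10^-4 + 2.912 = 2.912 m·K/W
Q' = ΔT/ΣR = (300 °C − 19.6 °C)/2.912 = 96.3 W/m

Q' = 96.3 W/m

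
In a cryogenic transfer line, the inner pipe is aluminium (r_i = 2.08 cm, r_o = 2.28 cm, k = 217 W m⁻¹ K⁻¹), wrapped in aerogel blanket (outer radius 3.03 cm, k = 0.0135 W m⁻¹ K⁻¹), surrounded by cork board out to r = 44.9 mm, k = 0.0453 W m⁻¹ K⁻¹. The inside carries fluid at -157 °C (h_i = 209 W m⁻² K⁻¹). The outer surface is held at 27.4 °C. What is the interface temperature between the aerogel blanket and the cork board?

Resistance network (inner→outer):
  R'_conv,in = 1/(2πr h) = 1/(2π·0.0208·209) = 0.03661 m·K/W
  R'_aluminium = ln(0.0228/0.0208)/(2πk) = 0.09181/(2π·217) = 6.733×10^-5 m·K/W
  R'_aerogel blanket = ln(0.0303/0.0228)/(2πk) = 0.2844/(2π·0.0135) = 3.353 m·K/W
  R'_cork board = ln(0.0449/0.0303)/(2πk) = 0.3933/(2π·0.0453) = 1.382 m·K/W
ΣR = 0.03661 + 6.733×10^-5 + 3.353 + 1.382 = 4.772 m·K/W
Q' = ΔT/ΣR = (-157 °C − 27.4 °C)/4.772 = -38.64 W/m
From the inner boundary to the aerogel blanket/cork board interface, ΣR_partial = 3.390 m·K/W.
T_interface = T_in − Q'·ΣR_partial = -157 °C − (-38.64)(3.390) = -26.0 °C

T = -26.0 °C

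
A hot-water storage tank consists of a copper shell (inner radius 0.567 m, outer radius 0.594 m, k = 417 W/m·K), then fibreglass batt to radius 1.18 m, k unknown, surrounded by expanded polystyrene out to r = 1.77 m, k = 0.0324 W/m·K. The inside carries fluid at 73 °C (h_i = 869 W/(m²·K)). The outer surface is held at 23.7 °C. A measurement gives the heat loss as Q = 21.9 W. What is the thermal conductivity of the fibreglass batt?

k = 0.0427 W/m·K

ΣR = ΔT/Q = |73 − 23.7|/21.9 = 2.251 K/W
Known resistances:
  R_conv,in = 1/(4πr²h) = 1/(4π·0.567²·869) = 2.848×10^-4 K/W
  R_copper = (1/0.567 − 1/0.594)/(4πk) = 0.08017/(4π·417) = 1.530×10^-5 K/W
  R_expanded polystyrene = (1/1.18 − 1/1.77)/(4πk) = 0.2825/(4π·0.0324) = 0.6938 K/W
R_fibreglass batt = ΣR − ΣR_known = 2.251 − 0.6941 = 1.557 K/W
(1/r₁−1/r₂)/(4πk) = 1.557 ⇒ k = 0.8360/(4π·1.557) = 0.0427 W/m·K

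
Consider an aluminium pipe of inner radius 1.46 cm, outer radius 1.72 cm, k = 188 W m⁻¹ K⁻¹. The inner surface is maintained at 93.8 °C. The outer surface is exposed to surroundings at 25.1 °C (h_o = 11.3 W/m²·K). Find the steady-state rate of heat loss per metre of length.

Resistance network (inner→outer):
  R'_aluminium = ln(0.0172/0.0146)/(2πk) = 0.1639/(2π·188) = 1.387×10^-4 m·K/W
  R'_conv,out = 1/(2πr h) = 1/(2π·0.0172·11.3) = 0.8189 m·K/W
ΣR = 1.387×10^-4 + 0.8189 = 0.8190 m·K/W
Q' = ΔT/ΣR = (93.8 °C − 25.1 °C)/0.8190 = 83.9 W/m

Q' = 83.9 W/m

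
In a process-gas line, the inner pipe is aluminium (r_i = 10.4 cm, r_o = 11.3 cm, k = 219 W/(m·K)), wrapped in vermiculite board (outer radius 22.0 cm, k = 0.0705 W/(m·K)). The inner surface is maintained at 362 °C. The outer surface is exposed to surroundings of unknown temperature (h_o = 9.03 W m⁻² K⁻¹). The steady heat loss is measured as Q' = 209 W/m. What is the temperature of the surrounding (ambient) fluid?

T_out = 30.9 °C

Series resistances:
  R'_aluminium = ln(0.113/0.104)/(2πk) = 0.08300/(2π·219) = 6.032×10^-5 m·K/W
  R'_vermiculite board = ln(0.220/0.113)/(2πk) = 0.6662/(2π·0.0705) = 1.504 m·K/W
  R'_conv,out = 1/(2πr h) = 1/(2π·0.220·9.03) = 0.08011 m·K/W
ΣR = 1.584 m·K/W
ΔT = Q'·ΣR = 209 × 1.584 = 331.1 K
Heat flows outward, so T_out = T_in − ΔT = 362 − 331.1 = 30.9 °C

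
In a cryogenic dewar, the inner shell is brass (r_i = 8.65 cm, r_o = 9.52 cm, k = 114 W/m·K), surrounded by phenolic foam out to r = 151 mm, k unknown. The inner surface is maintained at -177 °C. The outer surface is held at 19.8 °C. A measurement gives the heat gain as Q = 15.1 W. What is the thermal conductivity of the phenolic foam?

ΣR = ΔT/Q = |-177 − 19.8|/15.1 = 13.03 K/W
Known resistances:
  R_brass = (1/0.0865 − 1/0.0952)/(4πk) = 1.056/(4π·114) = 7.375×10^-4 K/W
R_phenolic foam = ΣR − ΣR_known = 13.03 − 7.375×10^-4 = 13.03 K/W
(1/r₁−1/r₂)/(4πk) = 13.03 ⇒ k = 3.882/(4π·13.03) = 0.0237 W/m·K

k = 0.0237 W/m·K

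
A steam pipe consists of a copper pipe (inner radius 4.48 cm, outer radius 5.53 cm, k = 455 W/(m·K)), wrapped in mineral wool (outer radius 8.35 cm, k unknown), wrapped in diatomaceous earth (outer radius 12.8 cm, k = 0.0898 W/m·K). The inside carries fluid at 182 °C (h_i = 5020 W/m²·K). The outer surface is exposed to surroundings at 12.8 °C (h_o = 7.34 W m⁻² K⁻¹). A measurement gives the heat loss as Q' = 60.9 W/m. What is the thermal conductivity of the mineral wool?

ΣR = ΔT/Q' = |182 − 12.8|/60.9 = 2.778 m·K/W
Known resistances:
  R'_conv,in = 1/(2πr h) = 1/(2π·0.0448·5020) = 7.077×10^-4 m·K/W
  R'_copper = ln(0.0553/0.0448)/(2πk) = 0.2106/(2π·455) = 7.365×10^-5 m·K/W
  R'_diatomaceous earth = ln(0.128/0.0835)/(2πk) = 0.4272/(2π·0.0898) = 0.7571 m·K/W
  R'_conv,out = 1/(2πr h) = 1/(2π·0.128·7.34) = 0.1694 m·K/W
R_mineral wool = ΣR − ΣR_known = 2.778 − 0.9273 = 1.851 m·K/W
ln(r₂/r₁)/(2πk) = 1.851 ⇒ k = 0.4121/(2π·1.851) = 0.0354 W/m·K

k = 0.0354 W/m·K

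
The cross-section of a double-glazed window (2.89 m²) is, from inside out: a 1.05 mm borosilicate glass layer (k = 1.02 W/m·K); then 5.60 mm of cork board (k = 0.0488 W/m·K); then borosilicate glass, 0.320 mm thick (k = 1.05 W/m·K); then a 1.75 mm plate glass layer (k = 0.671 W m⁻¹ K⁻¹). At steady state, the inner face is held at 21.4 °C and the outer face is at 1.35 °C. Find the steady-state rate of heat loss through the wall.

Treat each layer as a resistance in series:
  R_borosilicate glass = L/(kA) = 0.00105/(1.02·2.89) = 3.562×10^-4 K/W
  R_cork board = L/(kA) = 0.00560/(0.0488·2.89) = 0.03971 K/W
  R_borosilicate glass = L/(kA) = 3.20×10^-4/(1.05·2.89) = 1.055×10^-4 K/W
  R_plate glass = L/(kA) = 0.00175/(0.671·2.89) = 9.024×10^-4 K/W
ΣR = 3.562×10^-4 + 0.03971 + 1.055×10^-4 + 9.024×10^-4 = 0.04107 K/W
Q = ΔT/ΣR = (21.4 °C − 1.35 °C)/0.04107 = 488 W

Q = 488 W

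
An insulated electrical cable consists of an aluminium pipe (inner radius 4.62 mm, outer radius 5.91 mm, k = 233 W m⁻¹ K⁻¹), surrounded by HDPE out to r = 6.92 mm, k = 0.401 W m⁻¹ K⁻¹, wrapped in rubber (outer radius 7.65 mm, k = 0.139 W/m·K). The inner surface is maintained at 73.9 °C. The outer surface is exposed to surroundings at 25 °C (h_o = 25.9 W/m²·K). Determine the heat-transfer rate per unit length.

Q' = 49.9 W/m

Treat each layer as a resistance in series:
  R'_aluminium = ln(0.00591/0.00462)/(2πk) = 0.2463/(2π·233) = 1.682×10^-4 m·K/W
  R'_HDPE = ln(0.00692/0.00591)/(2πk) = 0.1578/(2π·0.401) = 0.06262 m·K/W
  R'_rubber = ln(0.00765/0.00692)/(2πk) = 0.1003/(2π·0.139) = 0.1148 m·K/W
  R'_conv,out = 1/(2πr h) = 1/(2π·0.00765·25.9) = 0.8033 m·K/W
ΣR = 1.682×10^-4 + 0.06262 + 0.1148 + 0.8033 = 0.9809 m·K/W
Q' = ΔT/ΣR = (73.9 °C − 25 °C)/0.9809 = 49.9 W/m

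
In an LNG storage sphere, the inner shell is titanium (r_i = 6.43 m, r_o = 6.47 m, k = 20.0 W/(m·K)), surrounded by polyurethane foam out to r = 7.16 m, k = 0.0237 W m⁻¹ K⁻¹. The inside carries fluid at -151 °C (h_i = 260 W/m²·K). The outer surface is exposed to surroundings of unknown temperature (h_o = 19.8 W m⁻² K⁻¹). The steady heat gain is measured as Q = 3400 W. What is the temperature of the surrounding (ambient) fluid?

T_out = 19.3 °C

Series resistances:
  R_conv,in = 1/(4πr²h) = 1/(4π·6.43²·260) = 7.403×10^-6 K/W
  R_titanium = (1/6.43 − 1/6.47)/(4πk) = 9.615×10^-4/(4π·20.0) = 3.826×10^-6 K/W
  R_polyurethane foam = (1/6.47 − 1/7.16)/(4πk) = 0.01489/(4π·0.0237) = 0.05001 K/W
  R_conv,out = 1/(4πr²h) = 1/(4π·7.16²·19.8) = 7.840×10^-5 K/W
ΣR = 0.05010 K/W
ΔT = Q·ΣR = 3400 × 0.05010 = 170.3 K
Heat flows inward, so T_out = T_in + ΔT = -151 + 170.3 = 19.3 °C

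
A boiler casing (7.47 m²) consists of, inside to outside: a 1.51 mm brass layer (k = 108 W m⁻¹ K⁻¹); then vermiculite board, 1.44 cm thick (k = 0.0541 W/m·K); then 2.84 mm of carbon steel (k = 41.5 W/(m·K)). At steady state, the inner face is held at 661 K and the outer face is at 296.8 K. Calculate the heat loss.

Resistance network (inner→outer):
  R_brass = L/(kA) = 0.00151/(108·7.47) = 1.872×10^-6 K/W
  R_vermiculite board = L/(kA) = 0.0144/(0.0541·7.47) = 0.03563 K/W
  R_carbon steel = L/(kA) = 0.00284/(41.5·7.47) = 9.161×10^-6 K/W
ΣR = 1.872×10^-6 + 0.03563 + 9.161×10^-6 = 0.03564 K/W
Q = ΔT/ΣR = (661 K − 296.8 K)/0.03564 = 10200 W

Q = 10200 W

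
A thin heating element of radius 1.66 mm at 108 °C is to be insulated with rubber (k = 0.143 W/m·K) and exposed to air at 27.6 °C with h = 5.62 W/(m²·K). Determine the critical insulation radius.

For a cylinder, r_cr = k_ins/h = 0.143/5.62 = 0.0254 m = 2.54 cm

r_cr = 2.54 cm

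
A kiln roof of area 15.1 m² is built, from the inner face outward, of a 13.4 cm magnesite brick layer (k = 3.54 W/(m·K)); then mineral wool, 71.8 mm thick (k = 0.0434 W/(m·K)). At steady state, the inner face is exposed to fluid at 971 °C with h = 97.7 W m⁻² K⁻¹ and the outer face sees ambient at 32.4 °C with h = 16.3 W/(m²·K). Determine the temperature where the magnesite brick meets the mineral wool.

Treat each layer as a resistance in series:
  R_conv,in = 1/(hA) = 1/(97.7·15.1) = 6.778×10^-4 K/W
  R_magnesite brick = L/(kA) = 0.134/(3.54·15.1) = 0.002507 K/W
  R_mineral wool = L/(kA) = 0.0718/(0.0434·15.1) = 0.1096 K/W
  R_conv,out = 1/(hA) = 1/(16.3·15.1) = 0.004063 K/W
ΣR = 6.778×10^-4 + 0.002507 + 0.1096 + 0.004063 = 0.1168 K/W
Q = ΔT/ΣR = (971 °C − 32.4 °C)/0.1168 = 8036 W
From the inner boundary to the magnesite brick/mineral wool interface, ΣR_partial = 0.003185 K/W.
T_interface = T_in − Q·ΣR_partial = 971 °C − (8036)(0.003185) = 945 °C

T = 945 °C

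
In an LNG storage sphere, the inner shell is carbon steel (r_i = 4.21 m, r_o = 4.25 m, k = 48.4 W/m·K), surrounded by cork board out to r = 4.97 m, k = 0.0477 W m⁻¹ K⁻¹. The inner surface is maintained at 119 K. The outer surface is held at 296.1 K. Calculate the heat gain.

Q = 3110 W

Resistance network (inner→outer):
  R_carbon steel = (1/4.21 − 1/4.25)/(4πk) = 0.002236/(4π·48.4) = 3.676×10^-6 K/W
  R_cork board = (1/4.25 − 1/4.97)/(4πk) = 0.03409/(4π·0.0477) = 0.05687 K/W
ΣR = 3.676×10^-6 + 0.05687 = 0.05687 K/W
Q = ΔT/ΣR = (119 K − 296.1 K)/0.05687 = -3110 W
(Negative Q ⇒ heat flows inward; heat gain = 3110 W.)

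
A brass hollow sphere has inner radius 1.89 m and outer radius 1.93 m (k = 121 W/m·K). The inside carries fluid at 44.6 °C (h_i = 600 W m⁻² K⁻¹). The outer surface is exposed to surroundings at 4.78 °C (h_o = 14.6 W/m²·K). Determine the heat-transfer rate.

Q = 26400 W

Series thermal resistances, inner to outer:
  R_conv,in = 1/(4πr²h) = 1/(4π·1.89²·600) = 3.713×10^-5 K/W
  R_brass = (1/1.89 − 1/1.93)/(4πk) = 0.01097/(4π·121) = 7.212×10^-6 K/W
  R_conv,out = 1/(4πr²h) = 1/(4π·1.93²·14.6) = 0.001463 K/W
ΣR = 3.713×10^-5 + 7.212×10^-6 + 0.001463 = 0.001507 K/W
Q = ΔT/ΣR = (44.6 °C − 4.78 °C)/0.001507 = 26400 W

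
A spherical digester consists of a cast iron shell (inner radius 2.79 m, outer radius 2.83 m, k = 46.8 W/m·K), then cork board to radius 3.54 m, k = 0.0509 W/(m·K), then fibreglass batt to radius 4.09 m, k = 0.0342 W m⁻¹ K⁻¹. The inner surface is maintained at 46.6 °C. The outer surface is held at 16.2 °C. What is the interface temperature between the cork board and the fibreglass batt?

T = 29.7 °C

Treat each layer as a resistance in series:
  R_cast iron = (1/2.79 − 1/2.83)/(4πk) = 0.005066/(4π·46.8) = 8.614×10^-6 K/W
  R_cork board = (1/2.83 − 1/3.54)/(4πk) = 0.07087/(4π·0.0509) = 0.1108 K/W
  R_fibreglass batt = (1/3.54 − 1/4.09)/(4πk) = 0.03799/(4π·0.0342) = 0.08839 K/W
ΣR = 8.614×10^-6 + 0.1108 + 0.08839 = 0.1992 K/W
Q = ΔT/ΣR = (46.6 °C − 16.2 °C)/0.1992 = 152.6 W
From the inner boundary to the cork board/fibreglass batt interface, ΣR_partial = 0.1108 K/W.
T_interface = T_in − Q·ΣR_partial = 46.6 °C − (152.6)(0.1108) = 29.7 °C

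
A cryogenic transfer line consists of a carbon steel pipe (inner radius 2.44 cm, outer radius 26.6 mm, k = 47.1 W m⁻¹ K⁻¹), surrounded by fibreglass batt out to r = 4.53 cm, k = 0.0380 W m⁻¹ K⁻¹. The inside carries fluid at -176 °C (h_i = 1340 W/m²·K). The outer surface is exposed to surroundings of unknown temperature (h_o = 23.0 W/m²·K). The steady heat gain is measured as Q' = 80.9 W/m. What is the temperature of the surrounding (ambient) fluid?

Sum the resistances:
  R'_conv,in = 1/(2πr h) = 1/(2π·0.0244·1340) = 0.004868 m·K/W
  R'_carbon steel = ln(0.0266/0.0244)/(2πk) = 0.08633/(2π·47.1) = 2.917×10^-4 m·K/W
  R'_fibreglass batt = ln(0.0453/0.0266)/(2πk) = 0.5324/(2π·0.0380) = 2.230 m·K/W
  R'_conv,out = 1/(2πr h) = 1/(2π·0.0453·23.0) = 0.1528 m·K/W
ΣR = 2.388 m·K/W
ΔT = Q'·ΣR = 80.9 × 2.388 = 193.2 K
Heat flows inward, so T_out = T_in + ΔT = -176 + 193.2 = 17.2 °C

T_out = 17.2 °C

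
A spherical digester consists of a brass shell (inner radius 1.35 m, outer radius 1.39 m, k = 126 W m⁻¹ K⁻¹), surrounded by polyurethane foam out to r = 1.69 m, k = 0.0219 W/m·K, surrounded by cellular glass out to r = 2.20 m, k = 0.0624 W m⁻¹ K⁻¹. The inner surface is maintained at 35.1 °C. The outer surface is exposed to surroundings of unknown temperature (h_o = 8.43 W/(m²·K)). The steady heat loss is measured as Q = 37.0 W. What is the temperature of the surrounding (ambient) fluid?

T_out = 11.4 °C

Sum the resistances:
  R_brass = (1/1.35 − 1/1.39)/(4πk) = 0.02132/(4π·126) = 1.346×10^-5 K/W
  R_polyurethane foam = (1/1.39 − 1/1.69)/(4πk) = 0.1277/(4π·0.0219) = 0.4641 K/W
  R_cellular glass = (1/1.69 − 1/2.20)/(4πk) = 0.1372/(4π·0.0624) = 0.1749 K/W
  R_conv,out = 1/(4πr²h) = 1/(4π·2.20²·8.43) = 0.001950 K/W
ΣR = 0.6409 K/W
ΔT = Q·ΣR = 37.0 × 0.6409 = 23.71 K
Heat flows outward, so T_out = T_in − ΔT = 35.1 − 23.71 = 11.4 °C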